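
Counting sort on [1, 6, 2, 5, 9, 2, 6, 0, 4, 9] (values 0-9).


Input: [1, 6, 2, 5, 9, 2, 6, 0, 4, 9]
Counts: [1, 1, 2, 0, 1, 1, 2, 0, 0, 2]

Sorted: [0, 1, 2, 2, 4, 5, 6, 6, 9, 9]


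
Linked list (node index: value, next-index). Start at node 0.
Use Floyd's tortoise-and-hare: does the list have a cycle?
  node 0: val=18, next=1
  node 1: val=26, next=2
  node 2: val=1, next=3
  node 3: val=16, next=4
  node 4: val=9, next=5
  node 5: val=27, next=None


Floyd's tortoise (slow, +1) and hare (fast, +2):
  init: slow=0, fast=0
  step 1: slow=1, fast=2
  step 2: slow=2, fast=4
  step 3: fast 4->5->None, no cycle

Cycle: no


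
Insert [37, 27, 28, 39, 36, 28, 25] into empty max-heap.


Insert 37: [37]
Insert 27: [37, 27]
Insert 28: [37, 27, 28]
Insert 39: [39, 37, 28, 27]
Insert 36: [39, 37, 28, 27, 36]
Insert 28: [39, 37, 28, 27, 36, 28]
Insert 25: [39, 37, 28, 27, 36, 28, 25]

Final heap: [39, 37, 28, 27, 36, 28, 25]


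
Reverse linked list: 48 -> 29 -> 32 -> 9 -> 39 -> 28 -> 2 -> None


Step 1: curr=48, set curr.next=prev(None) | reversed so far: 48
Step 2: curr=29, set curr.next=prev(48) | reversed so far: 29 -> 48
Step 3: curr=32, set curr.next=prev(29) | reversed so far: 32 -> 29 -> 48
Step 4: curr=9, set curr.next=prev(32) | reversed so far: 9 -> 32 -> 29 -> 48
Step 5: curr=39, set curr.next=prev(9) | reversed so far: 39 -> 9 -> 32 -> 29 -> 48
Step 6: curr=28, set curr.next=prev(39) | reversed so far: 28 -> 39 -> 9 -> 32 -> 29 -> 48
Step 7: curr=2, set curr.next=prev(28) | reversed so far: 2 -> 28 -> 39 -> 9 -> 32 -> 29 -> 48

2 -> 28 -> 39 -> 9 -> 32 -> 29 -> 48 -> None


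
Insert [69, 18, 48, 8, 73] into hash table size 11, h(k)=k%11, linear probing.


Insert 69: h=3 -> slot 3
Insert 18: h=7 -> slot 7
Insert 48: h=4 -> slot 4
Insert 8: h=8 -> slot 8
Insert 73: h=7, 2 probes -> slot 9

Table: [None, None, None, 69, 48, None, None, 18, 8, 73, None]


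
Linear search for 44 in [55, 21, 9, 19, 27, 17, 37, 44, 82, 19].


i=0: 55!=44
i=1: 21!=44
i=2: 9!=44
i=3: 19!=44
i=4: 27!=44
i=5: 17!=44
i=6: 37!=44
i=7: 44==44 found!

Found at 7, 8 comps


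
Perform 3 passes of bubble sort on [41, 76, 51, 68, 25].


Initial: [41, 76, 51, 68, 25]
Pass 1: [41, 51, 68, 25, 76] (3 swaps)
Pass 2: [41, 51, 25, 68, 76] (1 swaps)
Pass 3: [41, 25, 51, 68, 76] (1 swaps)

After 3 passes: [41, 25, 51, 68, 76]


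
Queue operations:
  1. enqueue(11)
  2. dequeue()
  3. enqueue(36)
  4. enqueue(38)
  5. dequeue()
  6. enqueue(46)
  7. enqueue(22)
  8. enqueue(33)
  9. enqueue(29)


enqueue(11) -> [11]
dequeue()->11, []
enqueue(36) -> [36]
enqueue(38) -> [36, 38]
dequeue()->36, [38]
enqueue(46) -> [38, 46]
enqueue(22) -> [38, 46, 22]
enqueue(33) -> [38, 46, 22, 33]
enqueue(29) -> [38, 46, 22, 33, 29]

Final queue: [38, 46, 22, 33, 29]


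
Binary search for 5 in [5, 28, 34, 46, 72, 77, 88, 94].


Step 1: lo=0, hi=7, mid=3, val=46
Step 2: lo=0, hi=2, mid=1, val=28
Step 3: lo=0, hi=0, mid=0, val=5

Found at index 0


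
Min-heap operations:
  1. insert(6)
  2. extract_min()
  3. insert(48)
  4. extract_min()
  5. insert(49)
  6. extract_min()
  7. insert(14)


insert(6) -> [6]
extract_min()->6, []
insert(48) -> [48]
extract_min()->48, []
insert(49) -> [49]
extract_min()->49, []
insert(14) -> [14]

Final heap: [14]


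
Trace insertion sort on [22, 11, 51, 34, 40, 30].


Initial: [22, 11, 51, 34, 40, 30]
Insert 11: [11, 22, 51, 34, 40, 30]
Insert 51: [11, 22, 51, 34, 40, 30]
Insert 34: [11, 22, 34, 51, 40, 30]
Insert 40: [11, 22, 34, 40, 51, 30]
Insert 30: [11, 22, 30, 34, 40, 51]

Sorted: [11, 22, 30, 34, 40, 51]


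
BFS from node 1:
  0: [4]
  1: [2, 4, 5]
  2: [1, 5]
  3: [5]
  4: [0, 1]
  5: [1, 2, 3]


Visit 1, enqueue [2, 4, 5]
Visit 2, enqueue []
Visit 4, enqueue [0]
Visit 5, enqueue [3]
Visit 0, enqueue []
Visit 3, enqueue []

BFS order: [1, 2, 4, 5, 0, 3]


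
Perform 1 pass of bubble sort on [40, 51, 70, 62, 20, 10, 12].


Initial: [40, 51, 70, 62, 20, 10, 12]
Pass 1: [40, 51, 62, 20, 10, 12, 70] (4 swaps)

After 1 pass: [40, 51, 62, 20, 10, 12, 70]


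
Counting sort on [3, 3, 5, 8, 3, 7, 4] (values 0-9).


Input: [3, 3, 5, 8, 3, 7, 4]
Counts: [0, 0, 0, 3, 1, 1, 0, 1, 1, 0]

Sorted: [3, 3, 3, 4, 5, 7, 8]


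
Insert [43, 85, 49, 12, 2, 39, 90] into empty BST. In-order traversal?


Insert 43: root
Insert 85: R from 43
Insert 49: R from 43 -> L from 85
Insert 12: L from 43
Insert 2: L from 43 -> L from 12
Insert 39: L from 43 -> R from 12
Insert 90: R from 43 -> R from 85

In-order: [2, 12, 39, 43, 49, 85, 90]


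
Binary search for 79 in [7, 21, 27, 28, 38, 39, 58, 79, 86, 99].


Step 1: lo=0, hi=9, mid=4, val=38
Step 2: lo=5, hi=9, mid=7, val=79

Found at index 7


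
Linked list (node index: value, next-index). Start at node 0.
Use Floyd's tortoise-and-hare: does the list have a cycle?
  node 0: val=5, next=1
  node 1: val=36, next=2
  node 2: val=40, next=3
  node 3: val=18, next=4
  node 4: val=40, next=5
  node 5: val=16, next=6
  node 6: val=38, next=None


Floyd's tortoise (slow, +1) and hare (fast, +2):
  init: slow=0, fast=0
  step 1: slow=1, fast=2
  step 2: slow=2, fast=4
  step 3: slow=3, fast=6
  step 4: fast -> None, no cycle

Cycle: no


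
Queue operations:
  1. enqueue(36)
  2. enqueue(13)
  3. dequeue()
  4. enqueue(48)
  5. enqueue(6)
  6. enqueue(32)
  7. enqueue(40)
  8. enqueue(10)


enqueue(36) -> [36]
enqueue(13) -> [36, 13]
dequeue()->36, [13]
enqueue(48) -> [13, 48]
enqueue(6) -> [13, 48, 6]
enqueue(32) -> [13, 48, 6, 32]
enqueue(40) -> [13, 48, 6, 32, 40]
enqueue(10) -> [13, 48, 6, 32, 40, 10]

Final queue: [13, 48, 6, 32, 40, 10]


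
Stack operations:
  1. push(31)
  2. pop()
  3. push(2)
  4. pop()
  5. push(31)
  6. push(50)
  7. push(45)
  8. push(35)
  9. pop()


push(31) -> [31]
pop()->31, []
push(2) -> [2]
pop()->2, []
push(31) -> [31]
push(50) -> [31, 50]
push(45) -> [31, 50, 45]
push(35) -> [31, 50, 45, 35]
pop()->35, [31, 50, 45]

Final stack: [31, 50, 45]


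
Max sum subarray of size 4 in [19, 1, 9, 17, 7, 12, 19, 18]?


[0:4]: 46
[1:5]: 34
[2:6]: 45
[3:7]: 55
[4:8]: 56

Max: 56 at [4:8]


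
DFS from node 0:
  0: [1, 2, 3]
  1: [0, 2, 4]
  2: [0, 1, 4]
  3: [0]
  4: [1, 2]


Visit 0, push [3, 2, 1]
Visit 1, push [4, 2]
Visit 2, push [4]
Visit 4, push []
Visit 3, push []

DFS order: [0, 1, 2, 4, 3]


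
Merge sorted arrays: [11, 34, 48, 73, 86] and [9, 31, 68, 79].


Take 9 from B
Take 11 from A
Take 31 from B
Take 34 from A
Take 48 from A
Take 68 from B
Take 73 from A
Take 79 from B

Merged: [9, 11, 31, 34, 48, 68, 73, 79, 86]


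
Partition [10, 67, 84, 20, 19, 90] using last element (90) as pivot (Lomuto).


Pivot: 90
  10 <= 90: advance i (no swap)
  67 <= 90: advance i (no swap)
  84 <= 90: advance i (no swap)
  20 <= 90: advance i (no swap)
  19 <= 90: advance i (no swap)
Place pivot at 5: [10, 67, 84, 20, 19, 90]

Partitioned: [10, 67, 84, 20, 19, 90]


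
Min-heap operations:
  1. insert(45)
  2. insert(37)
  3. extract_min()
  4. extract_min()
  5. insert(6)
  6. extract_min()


insert(45) -> [45]
insert(37) -> [37, 45]
extract_min()->37, [45]
extract_min()->45, []
insert(6) -> [6]
extract_min()->6, []

Final heap: []


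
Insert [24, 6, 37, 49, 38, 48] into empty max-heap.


Insert 24: [24]
Insert 6: [24, 6]
Insert 37: [37, 6, 24]
Insert 49: [49, 37, 24, 6]
Insert 38: [49, 38, 24, 6, 37]
Insert 48: [49, 38, 48, 6, 37, 24]

Final heap: [49, 38, 48, 6, 37, 24]


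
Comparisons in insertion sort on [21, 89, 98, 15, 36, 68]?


Algorithm: insertion sort
Input: [21, 89, 98, 15, 36, 68]
Sorted: [15, 21, 36, 68, 89, 98]

11


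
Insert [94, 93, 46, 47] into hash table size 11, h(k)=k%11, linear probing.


Insert 94: h=6 -> slot 6
Insert 93: h=5 -> slot 5
Insert 46: h=2 -> slot 2
Insert 47: h=3 -> slot 3

Table: [None, None, 46, 47, None, 93, 94, None, None, None, None]


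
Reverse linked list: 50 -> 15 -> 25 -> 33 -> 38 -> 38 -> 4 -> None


Step 1: curr=50, set curr.next=prev(None) | reversed so far: 50
Step 2: curr=15, set curr.next=prev(50) | reversed so far: 15 -> 50
Step 3: curr=25, set curr.next=prev(15) | reversed so far: 25 -> 15 -> 50
Step 4: curr=33, set curr.next=prev(25) | reversed so far: 33 -> 25 -> 15 -> 50
Step 5: curr=38, set curr.next=prev(33) | reversed so far: 38 -> 33 -> 25 -> 15 -> 50
Step 6: curr=38, set curr.next=prev(38) | reversed so far: 38 -> 38 -> 33 -> 25 -> 15 -> 50
Step 7: curr=4, set curr.next=prev(38) | reversed so far: 4 -> 38 -> 38 -> 33 -> 25 -> 15 -> 50

4 -> 38 -> 38 -> 33 -> 25 -> 15 -> 50 -> None


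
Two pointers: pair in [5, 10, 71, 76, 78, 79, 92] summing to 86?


lo=0(5)+hi=6(92)=97
lo=0(5)+hi=5(79)=84
lo=1(10)+hi=5(79)=89
lo=1(10)+hi=4(78)=88
lo=1(10)+hi=3(76)=86

Yes: 10+76=86


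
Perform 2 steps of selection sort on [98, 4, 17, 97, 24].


Initial: [98, 4, 17, 97, 24]
Step 1: min=4 at 1
  Swap: [4, 98, 17, 97, 24]
Step 2: min=17 at 2
  Swap: [4, 17, 98, 97, 24]

After 2 steps: [4, 17, 98, 97, 24]


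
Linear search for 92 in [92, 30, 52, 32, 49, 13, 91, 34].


i=0: 92==92 found!

Found at 0, 1 comps


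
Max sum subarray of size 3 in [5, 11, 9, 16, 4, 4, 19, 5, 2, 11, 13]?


[0:3]: 25
[1:4]: 36
[2:5]: 29
[3:6]: 24
[4:7]: 27
[5:8]: 28
[6:9]: 26
[7:10]: 18
[8:11]: 26

Max: 36 at [1:4]


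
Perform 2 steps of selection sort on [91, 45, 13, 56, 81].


Initial: [91, 45, 13, 56, 81]
Step 1: min=13 at 2
  Swap: [13, 45, 91, 56, 81]
Step 2: min=45 at 1
  Swap: [13, 45, 91, 56, 81]

After 2 steps: [13, 45, 91, 56, 81]


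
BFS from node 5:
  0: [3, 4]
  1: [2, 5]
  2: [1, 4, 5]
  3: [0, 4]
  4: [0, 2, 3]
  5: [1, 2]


Visit 5, enqueue [1, 2]
Visit 1, enqueue []
Visit 2, enqueue [4]
Visit 4, enqueue [0, 3]
Visit 0, enqueue []
Visit 3, enqueue []

BFS order: [5, 1, 2, 4, 0, 3]


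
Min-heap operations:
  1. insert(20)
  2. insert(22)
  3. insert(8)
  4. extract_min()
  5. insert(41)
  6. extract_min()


insert(20) -> [20]
insert(22) -> [20, 22]
insert(8) -> [8, 22, 20]
extract_min()->8, [20, 22]
insert(41) -> [20, 22, 41]
extract_min()->20, [22, 41]

Final heap: [22, 41]


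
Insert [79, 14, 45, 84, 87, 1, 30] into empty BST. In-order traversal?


Insert 79: root
Insert 14: L from 79
Insert 45: L from 79 -> R from 14
Insert 84: R from 79
Insert 87: R from 79 -> R from 84
Insert 1: L from 79 -> L from 14
Insert 30: L from 79 -> R from 14 -> L from 45

In-order: [1, 14, 30, 45, 79, 84, 87]


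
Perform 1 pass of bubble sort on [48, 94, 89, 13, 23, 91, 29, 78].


Initial: [48, 94, 89, 13, 23, 91, 29, 78]
Pass 1: [48, 89, 13, 23, 91, 29, 78, 94] (6 swaps)

After 1 pass: [48, 89, 13, 23, 91, 29, 78, 94]


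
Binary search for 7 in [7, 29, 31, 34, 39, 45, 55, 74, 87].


Step 1: lo=0, hi=8, mid=4, val=39
Step 2: lo=0, hi=3, mid=1, val=29
Step 3: lo=0, hi=0, mid=0, val=7

Found at index 0


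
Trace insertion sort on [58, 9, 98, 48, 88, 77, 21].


Initial: [58, 9, 98, 48, 88, 77, 21]
Insert 9: [9, 58, 98, 48, 88, 77, 21]
Insert 98: [9, 58, 98, 48, 88, 77, 21]
Insert 48: [9, 48, 58, 98, 88, 77, 21]
Insert 88: [9, 48, 58, 88, 98, 77, 21]
Insert 77: [9, 48, 58, 77, 88, 98, 21]
Insert 21: [9, 21, 48, 58, 77, 88, 98]

Sorted: [9, 21, 48, 58, 77, 88, 98]


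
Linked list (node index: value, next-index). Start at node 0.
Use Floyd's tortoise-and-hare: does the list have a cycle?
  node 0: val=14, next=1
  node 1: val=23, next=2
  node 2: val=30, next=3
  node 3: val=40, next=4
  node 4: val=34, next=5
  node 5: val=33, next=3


Floyd's tortoise (slow, +1) and hare (fast, +2):
  init: slow=0, fast=0
  step 1: slow=1, fast=2
  step 2: slow=2, fast=4
  step 3: slow=3, fast=3
  slow == fast at node 3: cycle detected

Cycle: yes


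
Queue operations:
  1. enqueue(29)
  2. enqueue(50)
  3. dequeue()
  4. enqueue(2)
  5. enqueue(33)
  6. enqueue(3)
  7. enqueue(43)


enqueue(29) -> [29]
enqueue(50) -> [29, 50]
dequeue()->29, [50]
enqueue(2) -> [50, 2]
enqueue(33) -> [50, 2, 33]
enqueue(3) -> [50, 2, 33, 3]
enqueue(43) -> [50, 2, 33, 3, 43]

Final queue: [50, 2, 33, 3, 43]


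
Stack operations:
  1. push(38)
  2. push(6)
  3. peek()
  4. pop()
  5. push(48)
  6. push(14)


push(38) -> [38]
push(6) -> [38, 6]
peek()->6
pop()->6, [38]
push(48) -> [38, 48]
push(14) -> [38, 48, 14]

Final stack: [38, 48, 14]


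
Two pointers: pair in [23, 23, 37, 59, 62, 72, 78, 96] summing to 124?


lo=0(23)+hi=7(96)=119
lo=1(23)+hi=7(96)=119
lo=2(37)+hi=7(96)=133
lo=2(37)+hi=6(78)=115
lo=3(59)+hi=6(78)=137
lo=3(59)+hi=5(72)=131
lo=3(59)+hi=4(62)=121

No pair found


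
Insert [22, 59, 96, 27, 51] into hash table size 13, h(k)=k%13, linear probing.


Insert 22: h=9 -> slot 9
Insert 59: h=7 -> slot 7
Insert 96: h=5 -> slot 5
Insert 27: h=1 -> slot 1
Insert 51: h=12 -> slot 12

Table: [None, 27, None, None, None, 96, None, 59, None, 22, None, None, 51]


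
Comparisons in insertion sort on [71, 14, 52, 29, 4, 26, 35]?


Algorithm: insertion sort
Input: [71, 14, 52, 29, 4, 26, 35]
Sorted: [4, 14, 26, 29, 35, 52, 71]

17


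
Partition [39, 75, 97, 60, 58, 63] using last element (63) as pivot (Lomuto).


Pivot: 63
  39 <= 63: advance i (no swap)
  60 <= 63: swap -> [39, 60, 97, 75, 58, 63]
  58 <= 63: swap -> [39, 60, 58, 75, 97, 63]
Place pivot at 3: [39, 60, 58, 63, 97, 75]

Partitioned: [39, 60, 58, 63, 97, 75]


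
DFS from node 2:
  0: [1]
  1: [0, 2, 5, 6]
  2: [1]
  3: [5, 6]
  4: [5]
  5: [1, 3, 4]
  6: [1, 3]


Visit 2, push [1]
Visit 1, push [6, 5, 0]
Visit 0, push []
Visit 5, push [4, 3]
Visit 3, push [6]
Visit 6, push []
Visit 4, push []

DFS order: [2, 1, 0, 5, 3, 6, 4]


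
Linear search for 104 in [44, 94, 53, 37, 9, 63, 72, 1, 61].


i=0: 44!=104
i=1: 94!=104
i=2: 53!=104
i=3: 37!=104
i=4: 9!=104
i=5: 63!=104
i=6: 72!=104
i=7: 1!=104
i=8: 61!=104

Not found, 9 comps


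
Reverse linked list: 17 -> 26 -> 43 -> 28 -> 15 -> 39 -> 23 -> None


Step 1: curr=17, set curr.next=prev(None) | reversed so far: 17
Step 2: curr=26, set curr.next=prev(17) | reversed so far: 26 -> 17
Step 3: curr=43, set curr.next=prev(26) | reversed so far: 43 -> 26 -> 17
Step 4: curr=28, set curr.next=prev(43) | reversed so far: 28 -> 43 -> 26 -> 17
Step 5: curr=15, set curr.next=prev(28) | reversed so far: 15 -> 28 -> 43 -> 26 -> 17
Step 6: curr=39, set curr.next=prev(15) | reversed so far: 39 -> 15 -> 28 -> 43 -> 26 -> 17
Step 7: curr=23, set curr.next=prev(39) | reversed so far: 23 -> 39 -> 15 -> 28 -> 43 -> 26 -> 17

23 -> 39 -> 15 -> 28 -> 43 -> 26 -> 17 -> None


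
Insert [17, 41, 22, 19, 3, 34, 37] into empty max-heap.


Insert 17: [17]
Insert 41: [41, 17]
Insert 22: [41, 17, 22]
Insert 19: [41, 19, 22, 17]
Insert 3: [41, 19, 22, 17, 3]
Insert 34: [41, 19, 34, 17, 3, 22]
Insert 37: [41, 19, 37, 17, 3, 22, 34]

Final heap: [41, 19, 37, 17, 3, 22, 34]


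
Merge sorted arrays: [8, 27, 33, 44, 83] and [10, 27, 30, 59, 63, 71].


Take 8 from A
Take 10 from B
Take 27 from A
Take 27 from B
Take 30 from B
Take 33 from A
Take 44 from A
Take 59 from B
Take 63 from B
Take 71 from B

Merged: [8, 10, 27, 27, 30, 33, 44, 59, 63, 71, 83]


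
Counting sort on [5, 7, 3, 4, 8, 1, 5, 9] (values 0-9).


Input: [5, 7, 3, 4, 8, 1, 5, 9]
Counts: [0, 1, 0, 1, 1, 2, 0, 1, 1, 1]

Sorted: [1, 3, 4, 5, 5, 7, 8, 9]


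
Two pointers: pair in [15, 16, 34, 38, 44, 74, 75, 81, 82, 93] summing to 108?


lo=0(15)+hi=9(93)=108

Yes: 15+93=108


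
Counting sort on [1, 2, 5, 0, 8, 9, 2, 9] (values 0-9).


Input: [1, 2, 5, 0, 8, 9, 2, 9]
Counts: [1, 1, 2, 0, 0, 1, 0, 0, 1, 2]

Sorted: [0, 1, 2, 2, 5, 8, 9, 9]


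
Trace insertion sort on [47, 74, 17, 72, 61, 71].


Initial: [47, 74, 17, 72, 61, 71]
Insert 74: [47, 74, 17, 72, 61, 71]
Insert 17: [17, 47, 74, 72, 61, 71]
Insert 72: [17, 47, 72, 74, 61, 71]
Insert 61: [17, 47, 61, 72, 74, 71]
Insert 71: [17, 47, 61, 71, 72, 74]

Sorted: [17, 47, 61, 71, 72, 74]


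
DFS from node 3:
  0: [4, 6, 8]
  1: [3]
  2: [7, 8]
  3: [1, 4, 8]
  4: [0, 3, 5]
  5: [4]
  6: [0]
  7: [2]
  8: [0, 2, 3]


Visit 3, push [8, 4, 1]
Visit 1, push []
Visit 4, push [5, 0]
Visit 0, push [8, 6]
Visit 6, push []
Visit 8, push [2]
Visit 2, push [7]
Visit 7, push []
Visit 5, push []

DFS order: [3, 1, 4, 0, 6, 8, 2, 7, 5]


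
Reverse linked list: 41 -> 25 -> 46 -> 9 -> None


Step 1: curr=41, set curr.next=prev(None) | reversed so far: 41
Step 2: curr=25, set curr.next=prev(41) | reversed so far: 25 -> 41
Step 3: curr=46, set curr.next=prev(25) | reversed so far: 46 -> 25 -> 41
Step 4: curr=9, set curr.next=prev(46) | reversed so far: 9 -> 46 -> 25 -> 41

9 -> 46 -> 25 -> 41 -> None


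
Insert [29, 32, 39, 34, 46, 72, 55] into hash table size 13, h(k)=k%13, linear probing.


Insert 29: h=3 -> slot 3
Insert 32: h=6 -> slot 6
Insert 39: h=0 -> slot 0
Insert 34: h=8 -> slot 8
Insert 46: h=7 -> slot 7
Insert 72: h=7, 2 probes -> slot 9
Insert 55: h=3, 1 probes -> slot 4

Table: [39, None, None, 29, 55, None, 32, 46, 34, 72, None, None, None]


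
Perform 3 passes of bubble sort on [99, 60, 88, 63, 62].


Initial: [99, 60, 88, 63, 62]
Pass 1: [60, 88, 63, 62, 99] (4 swaps)
Pass 2: [60, 63, 62, 88, 99] (2 swaps)
Pass 3: [60, 62, 63, 88, 99] (1 swaps)

After 3 passes: [60, 62, 63, 88, 99]


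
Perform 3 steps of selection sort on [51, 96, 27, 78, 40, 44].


Initial: [51, 96, 27, 78, 40, 44]
Step 1: min=27 at 2
  Swap: [27, 96, 51, 78, 40, 44]
Step 2: min=40 at 4
  Swap: [27, 40, 51, 78, 96, 44]
Step 3: min=44 at 5
  Swap: [27, 40, 44, 78, 96, 51]

After 3 steps: [27, 40, 44, 78, 96, 51]


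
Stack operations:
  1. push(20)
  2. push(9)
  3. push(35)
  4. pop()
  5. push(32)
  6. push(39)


push(20) -> [20]
push(9) -> [20, 9]
push(35) -> [20, 9, 35]
pop()->35, [20, 9]
push(32) -> [20, 9, 32]
push(39) -> [20, 9, 32, 39]

Final stack: [20, 9, 32, 39]


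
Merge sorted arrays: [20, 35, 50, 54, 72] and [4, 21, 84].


Take 4 from B
Take 20 from A
Take 21 from B
Take 35 from A
Take 50 from A
Take 54 from A
Take 72 from A

Merged: [4, 20, 21, 35, 50, 54, 72, 84]


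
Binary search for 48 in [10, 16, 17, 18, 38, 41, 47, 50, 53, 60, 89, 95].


Step 1: lo=0, hi=11, mid=5, val=41
Step 2: lo=6, hi=11, mid=8, val=53
Step 3: lo=6, hi=7, mid=6, val=47
Step 4: lo=7, hi=7, mid=7, val=50

Not found


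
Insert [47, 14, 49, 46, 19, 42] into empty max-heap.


Insert 47: [47]
Insert 14: [47, 14]
Insert 49: [49, 14, 47]
Insert 46: [49, 46, 47, 14]
Insert 19: [49, 46, 47, 14, 19]
Insert 42: [49, 46, 47, 14, 19, 42]

Final heap: [49, 46, 47, 14, 19, 42]


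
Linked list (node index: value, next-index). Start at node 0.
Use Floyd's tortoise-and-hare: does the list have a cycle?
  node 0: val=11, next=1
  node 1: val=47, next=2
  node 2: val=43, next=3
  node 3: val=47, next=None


Floyd's tortoise (slow, +1) and hare (fast, +2):
  init: slow=0, fast=0
  step 1: slow=1, fast=2
  step 2: fast 2->3->None, no cycle

Cycle: no


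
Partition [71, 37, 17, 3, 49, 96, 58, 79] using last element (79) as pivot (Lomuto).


Pivot: 79
  71 <= 79: advance i (no swap)
  37 <= 79: advance i (no swap)
  17 <= 79: advance i (no swap)
  3 <= 79: advance i (no swap)
  49 <= 79: advance i (no swap)
  58 <= 79: swap -> [71, 37, 17, 3, 49, 58, 96, 79]
Place pivot at 6: [71, 37, 17, 3, 49, 58, 79, 96]

Partitioned: [71, 37, 17, 3, 49, 58, 79, 96]


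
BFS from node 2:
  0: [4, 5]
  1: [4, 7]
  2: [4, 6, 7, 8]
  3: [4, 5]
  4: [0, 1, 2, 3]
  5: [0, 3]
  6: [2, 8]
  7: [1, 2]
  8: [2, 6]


Visit 2, enqueue [4, 6, 7, 8]
Visit 4, enqueue [0, 1, 3]
Visit 6, enqueue []
Visit 7, enqueue []
Visit 8, enqueue []
Visit 0, enqueue [5]
Visit 1, enqueue []
Visit 3, enqueue []
Visit 5, enqueue []

BFS order: [2, 4, 6, 7, 8, 0, 1, 3, 5]


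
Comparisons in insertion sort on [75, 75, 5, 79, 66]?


Algorithm: insertion sort
Input: [75, 75, 5, 79, 66]
Sorted: [5, 66, 75, 75, 79]

8


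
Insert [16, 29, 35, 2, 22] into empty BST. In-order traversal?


Insert 16: root
Insert 29: R from 16
Insert 35: R from 16 -> R from 29
Insert 2: L from 16
Insert 22: R from 16 -> L from 29

In-order: [2, 16, 22, 29, 35]


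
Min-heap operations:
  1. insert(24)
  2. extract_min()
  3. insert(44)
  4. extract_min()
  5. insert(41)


insert(24) -> [24]
extract_min()->24, []
insert(44) -> [44]
extract_min()->44, []
insert(41) -> [41]

Final heap: [41]


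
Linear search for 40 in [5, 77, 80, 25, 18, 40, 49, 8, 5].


i=0: 5!=40
i=1: 77!=40
i=2: 80!=40
i=3: 25!=40
i=4: 18!=40
i=5: 40==40 found!

Found at 5, 6 comps


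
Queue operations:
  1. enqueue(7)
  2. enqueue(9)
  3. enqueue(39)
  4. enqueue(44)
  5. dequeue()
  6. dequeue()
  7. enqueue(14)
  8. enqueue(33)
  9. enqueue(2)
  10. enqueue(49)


enqueue(7) -> [7]
enqueue(9) -> [7, 9]
enqueue(39) -> [7, 9, 39]
enqueue(44) -> [7, 9, 39, 44]
dequeue()->7, [9, 39, 44]
dequeue()->9, [39, 44]
enqueue(14) -> [39, 44, 14]
enqueue(33) -> [39, 44, 14, 33]
enqueue(2) -> [39, 44, 14, 33, 2]
enqueue(49) -> [39, 44, 14, 33, 2, 49]

Final queue: [39, 44, 14, 33, 2, 49]


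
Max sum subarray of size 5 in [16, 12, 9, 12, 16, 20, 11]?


[0:5]: 65
[1:6]: 69
[2:7]: 68

Max: 69 at [1:6]


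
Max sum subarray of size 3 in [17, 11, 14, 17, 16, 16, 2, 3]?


[0:3]: 42
[1:4]: 42
[2:5]: 47
[3:6]: 49
[4:7]: 34
[5:8]: 21

Max: 49 at [3:6]


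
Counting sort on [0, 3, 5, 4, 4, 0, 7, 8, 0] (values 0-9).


Input: [0, 3, 5, 4, 4, 0, 7, 8, 0]
Counts: [3, 0, 0, 1, 2, 1, 0, 1, 1, 0]

Sorted: [0, 0, 0, 3, 4, 4, 5, 7, 8]


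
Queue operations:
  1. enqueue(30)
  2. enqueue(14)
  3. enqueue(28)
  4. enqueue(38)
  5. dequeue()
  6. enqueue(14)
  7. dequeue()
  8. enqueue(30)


enqueue(30) -> [30]
enqueue(14) -> [30, 14]
enqueue(28) -> [30, 14, 28]
enqueue(38) -> [30, 14, 28, 38]
dequeue()->30, [14, 28, 38]
enqueue(14) -> [14, 28, 38, 14]
dequeue()->14, [28, 38, 14]
enqueue(30) -> [28, 38, 14, 30]

Final queue: [28, 38, 14, 30]


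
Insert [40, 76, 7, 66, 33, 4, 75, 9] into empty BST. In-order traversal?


Insert 40: root
Insert 76: R from 40
Insert 7: L from 40
Insert 66: R from 40 -> L from 76
Insert 33: L from 40 -> R from 7
Insert 4: L from 40 -> L from 7
Insert 75: R from 40 -> L from 76 -> R from 66
Insert 9: L from 40 -> R from 7 -> L from 33

In-order: [4, 7, 9, 33, 40, 66, 75, 76]


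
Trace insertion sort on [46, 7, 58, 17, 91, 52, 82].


Initial: [46, 7, 58, 17, 91, 52, 82]
Insert 7: [7, 46, 58, 17, 91, 52, 82]
Insert 58: [7, 46, 58, 17, 91, 52, 82]
Insert 17: [7, 17, 46, 58, 91, 52, 82]
Insert 91: [7, 17, 46, 58, 91, 52, 82]
Insert 52: [7, 17, 46, 52, 58, 91, 82]
Insert 82: [7, 17, 46, 52, 58, 82, 91]

Sorted: [7, 17, 46, 52, 58, 82, 91]


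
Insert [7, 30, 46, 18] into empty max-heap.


Insert 7: [7]
Insert 30: [30, 7]
Insert 46: [46, 7, 30]
Insert 18: [46, 18, 30, 7]

Final heap: [46, 18, 30, 7]


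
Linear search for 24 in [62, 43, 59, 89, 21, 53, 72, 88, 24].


i=0: 62!=24
i=1: 43!=24
i=2: 59!=24
i=3: 89!=24
i=4: 21!=24
i=5: 53!=24
i=6: 72!=24
i=7: 88!=24
i=8: 24==24 found!

Found at 8, 9 comps


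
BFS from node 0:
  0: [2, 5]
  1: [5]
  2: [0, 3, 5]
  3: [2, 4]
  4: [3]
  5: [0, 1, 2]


Visit 0, enqueue [2, 5]
Visit 2, enqueue [3]
Visit 5, enqueue [1]
Visit 3, enqueue [4]
Visit 1, enqueue []
Visit 4, enqueue []

BFS order: [0, 2, 5, 3, 1, 4]


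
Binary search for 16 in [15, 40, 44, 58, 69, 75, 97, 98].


Step 1: lo=0, hi=7, mid=3, val=58
Step 2: lo=0, hi=2, mid=1, val=40
Step 3: lo=0, hi=0, mid=0, val=15

Not found


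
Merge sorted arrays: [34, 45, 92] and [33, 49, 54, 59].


Take 33 from B
Take 34 from A
Take 45 from A
Take 49 from B
Take 54 from B
Take 59 from B

Merged: [33, 34, 45, 49, 54, 59, 92]


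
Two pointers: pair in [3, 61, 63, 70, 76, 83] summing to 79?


lo=0(3)+hi=5(83)=86
lo=0(3)+hi=4(76)=79

Yes: 3+76=79


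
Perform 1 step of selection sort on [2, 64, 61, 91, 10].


Initial: [2, 64, 61, 91, 10]
Step 1: min=2 at 0
  Swap: [2, 64, 61, 91, 10]

After 1 step: [2, 64, 61, 91, 10]


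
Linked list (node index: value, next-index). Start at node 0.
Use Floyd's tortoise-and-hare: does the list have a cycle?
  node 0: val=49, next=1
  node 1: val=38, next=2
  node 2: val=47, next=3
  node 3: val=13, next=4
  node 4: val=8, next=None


Floyd's tortoise (slow, +1) and hare (fast, +2):
  init: slow=0, fast=0
  step 1: slow=1, fast=2
  step 2: slow=2, fast=4
  step 3: fast -> None, no cycle

Cycle: no


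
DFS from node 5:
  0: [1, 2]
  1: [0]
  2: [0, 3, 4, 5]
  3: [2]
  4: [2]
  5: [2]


Visit 5, push [2]
Visit 2, push [4, 3, 0]
Visit 0, push [1]
Visit 1, push []
Visit 3, push []
Visit 4, push []

DFS order: [5, 2, 0, 1, 3, 4]


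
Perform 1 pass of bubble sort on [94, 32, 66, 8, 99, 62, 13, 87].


Initial: [94, 32, 66, 8, 99, 62, 13, 87]
Pass 1: [32, 66, 8, 94, 62, 13, 87, 99] (6 swaps)

After 1 pass: [32, 66, 8, 94, 62, 13, 87, 99]


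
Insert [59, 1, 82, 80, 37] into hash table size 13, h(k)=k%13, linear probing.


Insert 59: h=7 -> slot 7
Insert 1: h=1 -> slot 1
Insert 82: h=4 -> slot 4
Insert 80: h=2 -> slot 2
Insert 37: h=11 -> slot 11

Table: [None, 1, 80, None, 82, None, None, 59, None, None, None, 37, None]


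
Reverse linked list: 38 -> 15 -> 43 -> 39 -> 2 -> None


Step 1: curr=38, set curr.next=prev(None) | reversed so far: 38
Step 2: curr=15, set curr.next=prev(38) | reversed so far: 15 -> 38
Step 3: curr=43, set curr.next=prev(15) | reversed so far: 43 -> 15 -> 38
Step 4: curr=39, set curr.next=prev(43) | reversed so far: 39 -> 43 -> 15 -> 38
Step 5: curr=2, set curr.next=prev(39) | reversed so far: 2 -> 39 -> 43 -> 15 -> 38

2 -> 39 -> 43 -> 15 -> 38 -> None


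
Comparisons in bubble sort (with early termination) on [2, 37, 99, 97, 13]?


Algorithm: bubble sort (with early termination)
Input: [2, 37, 99, 97, 13]
Sorted: [2, 13, 37, 97, 99]

10


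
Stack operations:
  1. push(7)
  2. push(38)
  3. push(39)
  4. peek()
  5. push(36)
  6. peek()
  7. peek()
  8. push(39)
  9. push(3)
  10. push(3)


push(7) -> [7]
push(38) -> [7, 38]
push(39) -> [7, 38, 39]
peek()->39
push(36) -> [7, 38, 39, 36]
peek()->36
peek()->36
push(39) -> [7, 38, 39, 36, 39]
push(3) -> [7, 38, 39, 36, 39, 3]
push(3) -> [7, 38, 39, 36, 39, 3, 3]

Final stack: [7, 38, 39, 36, 39, 3, 3]


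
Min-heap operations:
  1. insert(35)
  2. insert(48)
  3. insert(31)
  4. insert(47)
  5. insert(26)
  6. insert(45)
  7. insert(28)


insert(35) -> [35]
insert(48) -> [35, 48]
insert(31) -> [31, 48, 35]
insert(47) -> [31, 47, 35, 48]
insert(26) -> [26, 31, 35, 48, 47]
insert(45) -> [26, 31, 35, 48, 47, 45]
insert(28) -> [26, 31, 28, 48, 47, 45, 35]

Final heap: [26, 31, 28, 48, 47, 45, 35]


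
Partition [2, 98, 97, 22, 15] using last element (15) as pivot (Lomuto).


Pivot: 15
  2 <= 15: advance i (no swap)
Place pivot at 1: [2, 15, 97, 22, 98]

Partitioned: [2, 15, 97, 22, 98]


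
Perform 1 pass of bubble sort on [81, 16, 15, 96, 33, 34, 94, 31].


Initial: [81, 16, 15, 96, 33, 34, 94, 31]
Pass 1: [16, 15, 81, 33, 34, 94, 31, 96] (6 swaps)

After 1 pass: [16, 15, 81, 33, 34, 94, 31, 96]


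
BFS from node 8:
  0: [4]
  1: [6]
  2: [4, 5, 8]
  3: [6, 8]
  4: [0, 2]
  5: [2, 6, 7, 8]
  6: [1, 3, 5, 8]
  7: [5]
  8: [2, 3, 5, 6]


Visit 8, enqueue [2, 3, 5, 6]
Visit 2, enqueue [4]
Visit 3, enqueue []
Visit 5, enqueue [7]
Visit 6, enqueue [1]
Visit 4, enqueue [0]
Visit 7, enqueue []
Visit 1, enqueue []
Visit 0, enqueue []

BFS order: [8, 2, 3, 5, 6, 4, 7, 1, 0]


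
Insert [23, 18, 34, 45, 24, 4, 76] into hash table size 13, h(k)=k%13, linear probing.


Insert 23: h=10 -> slot 10
Insert 18: h=5 -> slot 5
Insert 34: h=8 -> slot 8
Insert 45: h=6 -> slot 6
Insert 24: h=11 -> slot 11
Insert 4: h=4 -> slot 4
Insert 76: h=11, 1 probes -> slot 12

Table: [None, None, None, None, 4, 18, 45, None, 34, None, 23, 24, 76]


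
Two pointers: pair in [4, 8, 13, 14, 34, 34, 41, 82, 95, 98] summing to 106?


lo=0(4)+hi=9(98)=102
lo=1(8)+hi=9(98)=106

Yes: 8+98=106


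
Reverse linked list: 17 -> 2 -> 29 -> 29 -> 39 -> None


Step 1: curr=17, set curr.next=prev(None) | reversed so far: 17
Step 2: curr=2, set curr.next=prev(17) | reversed so far: 2 -> 17
Step 3: curr=29, set curr.next=prev(2) | reversed so far: 29 -> 2 -> 17
Step 4: curr=29, set curr.next=prev(29) | reversed so far: 29 -> 29 -> 2 -> 17
Step 5: curr=39, set curr.next=prev(29) | reversed so far: 39 -> 29 -> 29 -> 2 -> 17

39 -> 29 -> 29 -> 2 -> 17 -> None


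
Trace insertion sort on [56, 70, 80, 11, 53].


Initial: [56, 70, 80, 11, 53]
Insert 70: [56, 70, 80, 11, 53]
Insert 80: [56, 70, 80, 11, 53]
Insert 11: [11, 56, 70, 80, 53]
Insert 53: [11, 53, 56, 70, 80]

Sorted: [11, 53, 56, 70, 80]


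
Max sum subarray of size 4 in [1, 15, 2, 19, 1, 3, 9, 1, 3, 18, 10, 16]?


[0:4]: 37
[1:5]: 37
[2:6]: 25
[3:7]: 32
[4:8]: 14
[5:9]: 16
[6:10]: 31
[7:11]: 32
[8:12]: 47

Max: 47 at [8:12]


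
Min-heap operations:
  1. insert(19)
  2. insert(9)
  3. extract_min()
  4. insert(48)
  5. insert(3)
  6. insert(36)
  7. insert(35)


insert(19) -> [19]
insert(9) -> [9, 19]
extract_min()->9, [19]
insert(48) -> [19, 48]
insert(3) -> [3, 48, 19]
insert(36) -> [3, 36, 19, 48]
insert(35) -> [3, 35, 19, 48, 36]

Final heap: [3, 35, 19, 48, 36]


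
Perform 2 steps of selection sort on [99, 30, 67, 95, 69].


Initial: [99, 30, 67, 95, 69]
Step 1: min=30 at 1
  Swap: [30, 99, 67, 95, 69]
Step 2: min=67 at 2
  Swap: [30, 67, 99, 95, 69]

After 2 steps: [30, 67, 99, 95, 69]


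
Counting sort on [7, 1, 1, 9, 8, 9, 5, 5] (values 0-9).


Input: [7, 1, 1, 9, 8, 9, 5, 5]
Counts: [0, 2, 0, 0, 0, 2, 0, 1, 1, 2]

Sorted: [1, 1, 5, 5, 7, 8, 9, 9]


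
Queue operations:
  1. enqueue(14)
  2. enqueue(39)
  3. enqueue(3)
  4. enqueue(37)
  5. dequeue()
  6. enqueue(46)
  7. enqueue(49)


enqueue(14) -> [14]
enqueue(39) -> [14, 39]
enqueue(3) -> [14, 39, 3]
enqueue(37) -> [14, 39, 3, 37]
dequeue()->14, [39, 3, 37]
enqueue(46) -> [39, 3, 37, 46]
enqueue(49) -> [39, 3, 37, 46, 49]

Final queue: [39, 3, 37, 46, 49]


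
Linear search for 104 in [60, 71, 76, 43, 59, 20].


i=0: 60!=104
i=1: 71!=104
i=2: 76!=104
i=3: 43!=104
i=4: 59!=104
i=5: 20!=104

Not found, 6 comps


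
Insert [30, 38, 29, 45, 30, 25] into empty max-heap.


Insert 30: [30]
Insert 38: [38, 30]
Insert 29: [38, 30, 29]
Insert 45: [45, 38, 29, 30]
Insert 30: [45, 38, 29, 30, 30]
Insert 25: [45, 38, 29, 30, 30, 25]

Final heap: [45, 38, 29, 30, 30, 25]


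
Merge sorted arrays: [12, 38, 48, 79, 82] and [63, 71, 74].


Take 12 from A
Take 38 from A
Take 48 from A
Take 63 from B
Take 71 from B
Take 74 from B

Merged: [12, 38, 48, 63, 71, 74, 79, 82]


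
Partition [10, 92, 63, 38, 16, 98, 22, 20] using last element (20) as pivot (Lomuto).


Pivot: 20
  10 <= 20: advance i (no swap)
  16 <= 20: swap -> [10, 16, 63, 38, 92, 98, 22, 20]
Place pivot at 2: [10, 16, 20, 38, 92, 98, 22, 63]

Partitioned: [10, 16, 20, 38, 92, 98, 22, 63]


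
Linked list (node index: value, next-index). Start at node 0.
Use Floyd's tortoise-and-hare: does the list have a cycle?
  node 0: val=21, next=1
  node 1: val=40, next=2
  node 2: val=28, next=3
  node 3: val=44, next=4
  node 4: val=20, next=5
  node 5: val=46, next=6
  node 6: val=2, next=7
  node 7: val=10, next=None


Floyd's tortoise (slow, +1) and hare (fast, +2):
  init: slow=0, fast=0
  step 1: slow=1, fast=2
  step 2: slow=2, fast=4
  step 3: slow=3, fast=6
  step 4: fast 6->7->None, no cycle

Cycle: no


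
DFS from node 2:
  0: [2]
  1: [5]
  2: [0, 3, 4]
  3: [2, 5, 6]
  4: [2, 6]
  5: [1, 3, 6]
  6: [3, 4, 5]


Visit 2, push [4, 3, 0]
Visit 0, push []
Visit 3, push [6, 5]
Visit 5, push [6, 1]
Visit 1, push []
Visit 6, push [4]
Visit 4, push []

DFS order: [2, 0, 3, 5, 1, 6, 4]


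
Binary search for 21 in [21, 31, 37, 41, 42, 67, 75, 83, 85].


Step 1: lo=0, hi=8, mid=4, val=42
Step 2: lo=0, hi=3, mid=1, val=31
Step 3: lo=0, hi=0, mid=0, val=21

Found at index 0


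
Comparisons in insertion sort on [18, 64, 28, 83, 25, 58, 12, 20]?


Algorithm: insertion sort
Input: [18, 64, 28, 83, 25, 58, 12, 20]
Sorted: [12, 18, 20, 25, 28, 58, 64, 83]

23


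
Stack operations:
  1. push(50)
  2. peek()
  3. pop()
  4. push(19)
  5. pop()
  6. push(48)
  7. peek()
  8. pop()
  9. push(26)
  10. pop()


push(50) -> [50]
peek()->50
pop()->50, []
push(19) -> [19]
pop()->19, []
push(48) -> [48]
peek()->48
pop()->48, []
push(26) -> [26]
pop()->26, []

Final stack: []


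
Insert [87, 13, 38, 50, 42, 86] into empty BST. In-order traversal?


Insert 87: root
Insert 13: L from 87
Insert 38: L from 87 -> R from 13
Insert 50: L from 87 -> R from 13 -> R from 38
Insert 42: L from 87 -> R from 13 -> R from 38 -> L from 50
Insert 86: L from 87 -> R from 13 -> R from 38 -> R from 50

In-order: [13, 38, 42, 50, 86, 87]


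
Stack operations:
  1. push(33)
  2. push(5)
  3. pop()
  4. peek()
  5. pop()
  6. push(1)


push(33) -> [33]
push(5) -> [33, 5]
pop()->5, [33]
peek()->33
pop()->33, []
push(1) -> [1]

Final stack: [1]


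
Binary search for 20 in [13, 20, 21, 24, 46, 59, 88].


Step 1: lo=0, hi=6, mid=3, val=24
Step 2: lo=0, hi=2, mid=1, val=20

Found at index 1


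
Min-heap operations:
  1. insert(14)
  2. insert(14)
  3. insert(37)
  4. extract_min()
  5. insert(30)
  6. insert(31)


insert(14) -> [14]
insert(14) -> [14, 14]
insert(37) -> [14, 14, 37]
extract_min()->14, [14, 37]
insert(30) -> [14, 37, 30]
insert(31) -> [14, 31, 30, 37]

Final heap: [14, 31, 30, 37]


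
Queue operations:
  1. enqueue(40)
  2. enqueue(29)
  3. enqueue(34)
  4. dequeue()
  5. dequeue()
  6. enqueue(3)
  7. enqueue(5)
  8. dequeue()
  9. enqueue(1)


enqueue(40) -> [40]
enqueue(29) -> [40, 29]
enqueue(34) -> [40, 29, 34]
dequeue()->40, [29, 34]
dequeue()->29, [34]
enqueue(3) -> [34, 3]
enqueue(5) -> [34, 3, 5]
dequeue()->34, [3, 5]
enqueue(1) -> [3, 5, 1]

Final queue: [3, 5, 1]


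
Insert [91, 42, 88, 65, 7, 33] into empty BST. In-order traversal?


Insert 91: root
Insert 42: L from 91
Insert 88: L from 91 -> R from 42
Insert 65: L from 91 -> R from 42 -> L from 88
Insert 7: L from 91 -> L from 42
Insert 33: L from 91 -> L from 42 -> R from 7

In-order: [7, 33, 42, 65, 88, 91]


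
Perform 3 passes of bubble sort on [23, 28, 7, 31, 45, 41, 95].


Initial: [23, 28, 7, 31, 45, 41, 95]
Pass 1: [23, 7, 28, 31, 41, 45, 95] (2 swaps)
Pass 2: [7, 23, 28, 31, 41, 45, 95] (1 swaps)
Pass 3: [7, 23, 28, 31, 41, 45, 95] (0 swaps)

After 3 passes: [7, 23, 28, 31, 41, 45, 95]


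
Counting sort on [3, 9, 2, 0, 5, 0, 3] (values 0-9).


Input: [3, 9, 2, 0, 5, 0, 3]
Counts: [2, 0, 1, 2, 0, 1, 0, 0, 0, 1]

Sorted: [0, 0, 2, 3, 3, 5, 9]


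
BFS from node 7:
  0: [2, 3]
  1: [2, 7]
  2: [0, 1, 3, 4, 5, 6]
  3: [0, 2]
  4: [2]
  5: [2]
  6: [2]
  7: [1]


Visit 7, enqueue [1]
Visit 1, enqueue [2]
Visit 2, enqueue [0, 3, 4, 5, 6]
Visit 0, enqueue []
Visit 3, enqueue []
Visit 4, enqueue []
Visit 5, enqueue []
Visit 6, enqueue []

BFS order: [7, 1, 2, 0, 3, 4, 5, 6]


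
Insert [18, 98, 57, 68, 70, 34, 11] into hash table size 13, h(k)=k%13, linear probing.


Insert 18: h=5 -> slot 5
Insert 98: h=7 -> slot 7
Insert 57: h=5, 1 probes -> slot 6
Insert 68: h=3 -> slot 3
Insert 70: h=5, 3 probes -> slot 8
Insert 34: h=8, 1 probes -> slot 9
Insert 11: h=11 -> slot 11

Table: [None, None, None, 68, None, 18, 57, 98, 70, 34, None, 11, None]


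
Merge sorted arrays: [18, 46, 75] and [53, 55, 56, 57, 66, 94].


Take 18 from A
Take 46 from A
Take 53 from B
Take 55 from B
Take 56 from B
Take 57 from B
Take 66 from B
Take 75 from A

Merged: [18, 46, 53, 55, 56, 57, 66, 75, 94]


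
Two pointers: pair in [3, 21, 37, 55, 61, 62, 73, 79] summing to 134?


lo=0(3)+hi=7(79)=82
lo=1(21)+hi=7(79)=100
lo=2(37)+hi=7(79)=116
lo=3(55)+hi=7(79)=134

Yes: 55+79=134


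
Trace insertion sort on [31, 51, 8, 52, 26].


Initial: [31, 51, 8, 52, 26]
Insert 51: [31, 51, 8, 52, 26]
Insert 8: [8, 31, 51, 52, 26]
Insert 52: [8, 31, 51, 52, 26]
Insert 26: [8, 26, 31, 51, 52]

Sorted: [8, 26, 31, 51, 52]


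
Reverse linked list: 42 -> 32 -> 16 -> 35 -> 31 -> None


Step 1: curr=42, set curr.next=prev(None) | reversed so far: 42
Step 2: curr=32, set curr.next=prev(42) | reversed so far: 32 -> 42
Step 3: curr=16, set curr.next=prev(32) | reversed so far: 16 -> 32 -> 42
Step 4: curr=35, set curr.next=prev(16) | reversed so far: 35 -> 16 -> 32 -> 42
Step 5: curr=31, set curr.next=prev(35) | reversed so far: 31 -> 35 -> 16 -> 32 -> 42

31 -> 35 -> 16 -> 32 -> 42 -> None


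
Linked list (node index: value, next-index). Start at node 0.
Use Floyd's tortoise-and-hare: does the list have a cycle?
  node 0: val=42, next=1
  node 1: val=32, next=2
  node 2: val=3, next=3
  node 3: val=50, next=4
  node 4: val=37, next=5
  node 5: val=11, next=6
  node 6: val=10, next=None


Floyd's tortoise (slow, +1) and hare (fast, +2):
  init: slow=0, fast=0
  step 1: slow=1, fast=2
  step 2: slow=2, fast=4
  step 3: slow=3, fast=6
  step 4: fast -> None, no cycle

Cycle: no


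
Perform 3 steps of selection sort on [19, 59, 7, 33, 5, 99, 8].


Initial: [19, 59, 7, 33, 5, 99, 8]
Step 1: min=5 at 4
  Swap: [5, 59, 7, 33, 19, 99, 8]
Step 2: min=7 at 2
  Swap: [5, 7, 59, 33, 19, 99, 8]
Step 3: min=8 at 6
  Swap: [5, 7, 8, 33, 19, 99, 59]

After 3 steps: [5, 7, 8, 33, 19, 99, 59]


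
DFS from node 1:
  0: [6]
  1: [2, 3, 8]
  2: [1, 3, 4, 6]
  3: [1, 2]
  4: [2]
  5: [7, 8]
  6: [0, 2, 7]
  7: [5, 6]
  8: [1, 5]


Visit 1, push [8, 3, 2]
Visit 2, push [6, 4, 3]
Visit 3, push []
Visit 4, push []
Visit 6, push [7, 0]
Visit 0, push []
Visit 7, push [5]
Visit 5, push [8]
Visit 8, push []

DFS order: [1, 2, 3, 4, 6, 0, 7, 5, 8]


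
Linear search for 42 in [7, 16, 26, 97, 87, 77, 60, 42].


i=0: 7!=42
i=1: 16!=42
i=2: 26!=42
i=3: 97!=42
i=4: 87!=42
i=5: 77!=42
i=6: 60!=42
i=7: 42==42 found!

Found at 7, 8 comps


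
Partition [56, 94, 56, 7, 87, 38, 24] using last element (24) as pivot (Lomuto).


Pivot: 24
  7 <= 24: swap -> [7, 94, 56, 56, 87, 38, 24]
Place pivot at 1: [7, 24, 56, 56, 87, 38, 94]

Partitioned: [7, 24, 56, 56, 87, 38, 94]


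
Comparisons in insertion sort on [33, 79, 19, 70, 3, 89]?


Algorithm: insertion sort
Input: [33, 79, 19, 70, 3, 89]
Sorted: [3, 19, 33, 70, 79, 89]

10


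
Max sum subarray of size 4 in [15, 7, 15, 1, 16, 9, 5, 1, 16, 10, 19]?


[0:4]: 38
[1:5]: 39
[2:6]: 41
[3:7]: 31
[4:8]: 31
[5:9]: 31
[6:10]: 32
[7:11]: 46

Max: 46 at [7:11]


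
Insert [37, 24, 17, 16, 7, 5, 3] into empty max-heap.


Insert 37: [37]
Insert 24: [37, 24]
Insert 17: [37, 24, 17]
Insert 16: [37, 24, 17, 16]
Insert 7: [37, 24, 17, 16, 7]
Insert 5: [37, 24, 17, 16, 7, 5]
Insert 3: [37, 24, 17, 16, 7, 5, 3]

Final heap: [37, 24, 17, 16, 7, 5, 3]


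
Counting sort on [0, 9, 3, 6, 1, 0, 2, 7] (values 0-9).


Input: [0, 9, 3, 6, 1, 0, 2, 7]
Counts: [2, 1, 1, 1, 0, 0, 1, 1, 0, 1]

Sorted: [0, 0, 1, 2, 3, 6, 7, 9]


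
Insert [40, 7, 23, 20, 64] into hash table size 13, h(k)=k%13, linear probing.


Insert 40: h=1 -> slot 1
Insert 7: h=7 -> slot 7
Insert 23: h=10 -> slot 10
Insert 20: h=7, 1 probes -> slot 8
Insert 64: h=12 -> slot 12

Table: [None, 40, None, None, None, None, None, 7, 20, None, 23, None, 64]


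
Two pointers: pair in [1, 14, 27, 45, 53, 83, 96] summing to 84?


lo=0(1)+hi=6(96)=97
lo=0(1)+hi=5(83)=84

Yes: 1+83=84


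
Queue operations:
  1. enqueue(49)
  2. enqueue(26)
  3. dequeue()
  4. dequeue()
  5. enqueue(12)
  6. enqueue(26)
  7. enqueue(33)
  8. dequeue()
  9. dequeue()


enqueue(49) -> [49]
enqueue(26) -> [49, 26]
dequeue()->49, [26]
dequeue()->26, []
enqueue(12) -> [12]
enqueue(26) -> [12, 26]
enqueue(33) -> [12, 26, 33]
dequeue()->12, [26, 33]
dequeue()->26, [33]

Final queue: [33]


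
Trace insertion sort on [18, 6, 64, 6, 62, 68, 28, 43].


Initial: [18, 6, 64, 6, 62, 68, 28, 43]
Insert 6: [6, 18, 64, 6, 62, 68, 28, 43]
Insert 64: [6, 18, 64, 6, 62, 68, 28, 43]
Insert 6: [6, 6, 18, 64, 62, 68, 28, 43]
Insert 62: [6, 6, 18, 62, 64, 68, 28, 43]
Insert 68: [6, 6, 18, 62, 64, 68, 28, 43]
Insert 28: [6, 6, 18, 28, 62, 64, 68, 43]
Insert 43: [6, 6, 18, 28, 43, 62, 64, 68]

Sorted: [6, 6, 18, 28, 43, 62, 64, 68]
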